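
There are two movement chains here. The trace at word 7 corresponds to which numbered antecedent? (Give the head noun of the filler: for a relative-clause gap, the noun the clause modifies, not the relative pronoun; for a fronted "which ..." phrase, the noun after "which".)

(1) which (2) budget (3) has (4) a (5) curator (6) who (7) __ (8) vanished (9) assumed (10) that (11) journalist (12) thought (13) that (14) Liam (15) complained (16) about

5

The marked gap is inside the relative clause, the subject of "vanished".
Its filler is the head noun "curator" (via "who"), at word 5.
(The other dependency links word 2 to a gap after word 16.)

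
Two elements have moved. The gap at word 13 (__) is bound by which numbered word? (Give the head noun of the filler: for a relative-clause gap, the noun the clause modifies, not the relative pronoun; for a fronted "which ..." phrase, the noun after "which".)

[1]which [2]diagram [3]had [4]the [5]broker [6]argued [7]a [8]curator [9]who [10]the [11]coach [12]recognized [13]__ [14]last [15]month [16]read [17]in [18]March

The marked gap is inside the relative clause, the direct object of "recognized".
Its filler is the head noun "curator" (via "who"), at word 8.
(The other dependency links word 2 to a gap after word 16.)

8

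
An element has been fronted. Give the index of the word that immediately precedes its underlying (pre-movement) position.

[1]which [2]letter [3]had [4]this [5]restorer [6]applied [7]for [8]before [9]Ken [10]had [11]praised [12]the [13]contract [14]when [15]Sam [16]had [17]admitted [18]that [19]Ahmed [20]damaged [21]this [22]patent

The displaced element is "which letter" (word 2).
It functions as the object of the preposition "for" of "applied", so the gap sits immediately after word 7 ("for").
Base order: This restorer had applied for which letter before Ken had praised the contract when Sam had admitted that Ahmed damaged this patent.

7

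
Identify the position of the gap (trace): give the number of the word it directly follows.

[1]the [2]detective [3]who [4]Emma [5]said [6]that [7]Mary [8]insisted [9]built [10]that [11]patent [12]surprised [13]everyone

8

The displaced element is "the detective" (word 2).
It is linked across 2 clause boundaries (that → Ø).
It functions as the subject of "built", so the gap sits immediately after word 8 ("insisted").
Base order: Emma said that Mary insisted that the detective built that patent.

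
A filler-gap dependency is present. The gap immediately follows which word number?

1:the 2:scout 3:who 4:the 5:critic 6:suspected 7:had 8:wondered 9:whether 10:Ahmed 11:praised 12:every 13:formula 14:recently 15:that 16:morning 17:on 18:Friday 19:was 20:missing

The displaced element is "the scout" (word 2).
It is linked across 1 clause boundary (Ø).
It functions as the subject of "wondered", so the gap sits immediately after word 6 ("suspected").
Base order: The critic suspected that the scout had wondered whether Ahmed praised every formula recently that morning on Friday.

6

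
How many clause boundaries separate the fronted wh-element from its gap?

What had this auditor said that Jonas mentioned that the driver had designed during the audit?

"what" is extracted from the object of "designed".
Boundaries crossed, outermost first: [that], [that] — 2 in total.

2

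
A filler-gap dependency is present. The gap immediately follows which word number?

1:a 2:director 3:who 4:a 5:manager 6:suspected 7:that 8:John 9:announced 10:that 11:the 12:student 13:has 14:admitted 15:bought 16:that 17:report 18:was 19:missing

The displaced element is "a director" (word 2).
It is linked across 3 clause boundaries (that → that → Ø).
It functions as the subject of "bought", so the gap sits immediately after word 14 ("admitted").
Base order: A manager suspected that John announced that the student has admitted a director bought that report.

14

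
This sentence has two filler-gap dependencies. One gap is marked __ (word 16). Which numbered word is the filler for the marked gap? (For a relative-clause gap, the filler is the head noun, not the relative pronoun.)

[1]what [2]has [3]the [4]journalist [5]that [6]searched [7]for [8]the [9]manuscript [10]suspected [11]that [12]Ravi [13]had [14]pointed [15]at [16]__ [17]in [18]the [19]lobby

The marked gap is the object of the preposition "at" of "pointed".
Its filler is the fronted wh-phrase "what", at word 1.
(The other dependency links word 4 to a gap after word 5.)

1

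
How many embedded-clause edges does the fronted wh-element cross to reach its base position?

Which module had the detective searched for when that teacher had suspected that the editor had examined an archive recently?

0

"which module" originates inside the matrix clause — no clause boundary is crossed.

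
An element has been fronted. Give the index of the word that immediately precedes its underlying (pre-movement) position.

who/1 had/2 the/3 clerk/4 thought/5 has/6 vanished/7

5

The displaced element is "who" (word 1).
It is linked across 1 clause boundary (Ø).
It functions as the subject of "vanished", so the gap sits immediately after word 5 ("thought").
Base order: The clerk had thought that who has vanished.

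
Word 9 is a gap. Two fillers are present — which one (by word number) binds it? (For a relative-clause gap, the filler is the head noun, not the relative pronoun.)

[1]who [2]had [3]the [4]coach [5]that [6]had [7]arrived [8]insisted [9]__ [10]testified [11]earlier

The marked gap is the subject of "testified".
Its filler is the fronted wh-phrase "who", at word 1.
(The other dependency links word 4 to a gap after word 5.)

1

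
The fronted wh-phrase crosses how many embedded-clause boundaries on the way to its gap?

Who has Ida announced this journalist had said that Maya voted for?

2

"who" is extracted from the PP object of "voted".
Boundaries crossed, outermost first: [Ø], [that] — 2 in total.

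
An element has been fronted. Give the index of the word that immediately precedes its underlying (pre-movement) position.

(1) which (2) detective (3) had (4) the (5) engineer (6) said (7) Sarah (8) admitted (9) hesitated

8

The displaced element is "which detective" (word 2).
It is linked across 2 clause boundaries (Ø → Ø).
It functions as the subject of "hesitated", so the gap sits immediately after word 8 ("admitted").
Base order: The engineer had said Sarah admitted which detective hesitated.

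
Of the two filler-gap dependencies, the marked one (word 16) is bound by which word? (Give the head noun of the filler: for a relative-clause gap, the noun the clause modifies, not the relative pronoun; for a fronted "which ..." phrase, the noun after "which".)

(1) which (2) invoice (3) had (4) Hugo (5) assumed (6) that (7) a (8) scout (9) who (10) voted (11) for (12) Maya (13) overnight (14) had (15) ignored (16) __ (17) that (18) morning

2

The marked gap is the direct object of "ignored".
Its filler is the fronted wh-phrase "which invoice", at word 2.
(The other dependency links word 8 to a gap after word 9.)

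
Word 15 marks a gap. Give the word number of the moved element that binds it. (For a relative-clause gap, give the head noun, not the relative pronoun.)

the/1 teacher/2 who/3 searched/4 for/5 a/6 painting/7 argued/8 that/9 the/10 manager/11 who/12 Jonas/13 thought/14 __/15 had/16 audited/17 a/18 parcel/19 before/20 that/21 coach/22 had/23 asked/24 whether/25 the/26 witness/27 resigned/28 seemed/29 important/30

The gap at 15 is the subject of "audited", inside a relative clause.
The relative pronoun is "who" (word 12); it is bound by the head noun immediately before it.
Its filler is the head noun "manager", at word 11.

11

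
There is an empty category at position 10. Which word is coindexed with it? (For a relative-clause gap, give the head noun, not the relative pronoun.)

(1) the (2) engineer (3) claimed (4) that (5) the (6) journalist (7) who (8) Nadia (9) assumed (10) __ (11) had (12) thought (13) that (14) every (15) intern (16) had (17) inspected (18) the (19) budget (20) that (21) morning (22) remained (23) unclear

6

The gap at 10 is the subject of "thought", inside a relative clause.
The relative pronoun is "who" (word 7); it is bound by the head noun immediately before it.
Its filler is the head noun "journalist", at word 6.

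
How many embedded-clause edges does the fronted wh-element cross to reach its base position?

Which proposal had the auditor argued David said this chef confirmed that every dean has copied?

3

"which proposal" is extracted from the object of "copied".
Boundaries crossed, outermost first: [Ø], [Ø], [that] — 3 in total.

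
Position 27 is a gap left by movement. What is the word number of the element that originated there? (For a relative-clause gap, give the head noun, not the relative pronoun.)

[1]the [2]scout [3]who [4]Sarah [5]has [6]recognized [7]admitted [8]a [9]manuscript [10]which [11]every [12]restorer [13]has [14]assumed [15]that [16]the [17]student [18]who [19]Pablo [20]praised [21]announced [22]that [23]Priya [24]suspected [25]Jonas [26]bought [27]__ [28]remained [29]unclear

9

The gap at 27 is the object of "bought", inside a relative clause.
The relative pronoun is "which" (word 10); it is bound by the head noun immediately before it.
Its filler is the head noun "manuscript", at word 9.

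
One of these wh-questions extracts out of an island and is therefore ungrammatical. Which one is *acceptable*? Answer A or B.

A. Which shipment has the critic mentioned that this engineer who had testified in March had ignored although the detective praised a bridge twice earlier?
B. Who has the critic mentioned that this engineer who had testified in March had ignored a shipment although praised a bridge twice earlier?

A

In B, the wh-phrase is extracted from inside an adjunct island (introduced by "although"), which blocks movement.
In A, the extraction path crosses only that-complement boundaries, which are transparent.
So A is grammatical.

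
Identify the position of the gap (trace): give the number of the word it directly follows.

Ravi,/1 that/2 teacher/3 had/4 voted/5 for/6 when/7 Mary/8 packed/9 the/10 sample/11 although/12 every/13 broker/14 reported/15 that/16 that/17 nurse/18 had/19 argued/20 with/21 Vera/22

6

The displaced element is "Ravi" (word 1).
It functions as the object of the preposition "for" of "voted", so the gap sits immediately after word 6 ("for").
Base order: That teacher had voted for Ravi when Mary packed the sample although every broker reported that that nurse had argued with Vera.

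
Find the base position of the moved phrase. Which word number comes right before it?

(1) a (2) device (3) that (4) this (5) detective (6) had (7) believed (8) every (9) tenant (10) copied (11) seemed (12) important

The displaced element is "a device" (word 2).
It is linked across 1 clause boundary (Ø).
It functions as the direct object of "copied", so the gap sits immediately after word 10 ("copied").
Base order: This detective had believed every tenant copied a device.

10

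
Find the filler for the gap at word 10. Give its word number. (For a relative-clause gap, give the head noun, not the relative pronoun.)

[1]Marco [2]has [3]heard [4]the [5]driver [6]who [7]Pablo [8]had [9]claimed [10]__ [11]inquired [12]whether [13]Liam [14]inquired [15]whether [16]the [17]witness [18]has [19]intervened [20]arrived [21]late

The gap at 10 is the subject of "inquired", inside a relative clause.
The relative pronoun is "who" (word 6); it is bound by the head noun immediately before it.
Its filler is the head noun "driver", at word 5.

5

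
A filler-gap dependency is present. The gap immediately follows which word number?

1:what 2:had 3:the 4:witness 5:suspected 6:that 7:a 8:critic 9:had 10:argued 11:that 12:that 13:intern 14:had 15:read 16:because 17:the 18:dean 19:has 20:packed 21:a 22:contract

15

The displaced element is "what" (word 1).
It is linked across 2 clause boundaries (that → that).
It functions as the direct object of "read", so the gap sits immediately after word 15 ("read").
Base order: The witness had suspected that a critic had argued that that intern had read what because the dean has packed a contract.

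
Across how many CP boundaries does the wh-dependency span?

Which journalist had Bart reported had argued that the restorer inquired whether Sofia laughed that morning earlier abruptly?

1

"which journalist" is extracted from the subject of "argued".
Boundaries crossed, outermost first: [Ø] — 1 in total.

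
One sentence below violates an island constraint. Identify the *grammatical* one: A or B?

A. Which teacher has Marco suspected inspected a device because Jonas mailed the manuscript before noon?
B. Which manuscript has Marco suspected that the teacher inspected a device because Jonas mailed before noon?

A

In B, the wh-phrase is extracted from inside an adjunct island (introduced by "because"), which blocks movement.
In A, the extraction path crosses only that-complement boundaries, which are transparent.
So A is grammatical.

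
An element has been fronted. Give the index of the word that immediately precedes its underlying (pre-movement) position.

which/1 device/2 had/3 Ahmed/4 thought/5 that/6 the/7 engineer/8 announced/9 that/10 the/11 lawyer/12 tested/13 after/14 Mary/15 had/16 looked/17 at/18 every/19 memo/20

The displaced element is "which device" (word 2).
It is linked across 2 clause boundaries (that → that).
It functions as the direct object of "tested", so the gap sits immediately after word 13 ("tested").
Base order: Ahmed had thought that the engineer announced that the lawyer tested which device after Mary had looked at every memo.

13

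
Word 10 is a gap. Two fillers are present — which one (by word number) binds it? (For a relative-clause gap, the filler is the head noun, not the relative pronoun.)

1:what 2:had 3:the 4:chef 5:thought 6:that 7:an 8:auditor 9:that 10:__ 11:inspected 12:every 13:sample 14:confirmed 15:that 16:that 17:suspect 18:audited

The marked gap is inside the relative clause, the subject of "inspected".
Its filler is the head noun "auditor" (via "that"), at word 8.
(The other dependency links word 1 to a gap after word 18.)

8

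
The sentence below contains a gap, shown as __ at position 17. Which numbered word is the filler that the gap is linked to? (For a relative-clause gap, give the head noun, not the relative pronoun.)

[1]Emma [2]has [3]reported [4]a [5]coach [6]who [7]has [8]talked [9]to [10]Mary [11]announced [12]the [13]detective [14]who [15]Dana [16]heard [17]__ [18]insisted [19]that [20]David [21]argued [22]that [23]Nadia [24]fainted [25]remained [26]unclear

13

The gap at 17 is the subject of "insisted", inside a relative clause.
The relative pronoun is "who" (word 14); it is bound by the head noun immediately before it.
Its filler is the head noun "detective", at word 13.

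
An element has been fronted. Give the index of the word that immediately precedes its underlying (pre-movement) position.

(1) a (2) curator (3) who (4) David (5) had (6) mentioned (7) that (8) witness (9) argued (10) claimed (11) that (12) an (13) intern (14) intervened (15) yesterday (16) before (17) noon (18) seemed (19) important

9

The displaced element is "a curator" (word 2).
It is linked across 2 clause boundaries (Ø → Ø).
It functions as the subject of "claimed", so the gap sits immediately after word 9 ("argued").
Base order: David had mentioned that witness argued that a curator claimed that an intern intervened yesterday before noon.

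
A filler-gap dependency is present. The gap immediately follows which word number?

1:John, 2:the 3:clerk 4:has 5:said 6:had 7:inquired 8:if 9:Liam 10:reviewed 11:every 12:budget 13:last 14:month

The displaced element is "John" (word 1).
It is linked across 1 clause boundary (Ø).
It functions as the subject of "inquired", so the gap sits immediately after word 5 ("said").
Base order: The clerk has said John had inquired if Liam reviewed every budget last month.

5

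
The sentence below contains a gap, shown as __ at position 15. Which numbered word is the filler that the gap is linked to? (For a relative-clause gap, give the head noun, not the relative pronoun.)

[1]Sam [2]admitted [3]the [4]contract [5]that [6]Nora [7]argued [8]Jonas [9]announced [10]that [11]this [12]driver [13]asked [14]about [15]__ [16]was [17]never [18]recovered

4

The gap at 15 is the prepositional object of "asked", inside a relative clause.
The relative pronoun is "that" (word 5); it is bound by the head noun immediately before it.
Its filler is the head noun "contract", at word 4.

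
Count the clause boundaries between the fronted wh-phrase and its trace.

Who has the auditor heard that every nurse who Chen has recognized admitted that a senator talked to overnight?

"who" is extracted from the PP object of "talked".
Boundaries crossed, outermost first: [that], [that] — 2 in total.

2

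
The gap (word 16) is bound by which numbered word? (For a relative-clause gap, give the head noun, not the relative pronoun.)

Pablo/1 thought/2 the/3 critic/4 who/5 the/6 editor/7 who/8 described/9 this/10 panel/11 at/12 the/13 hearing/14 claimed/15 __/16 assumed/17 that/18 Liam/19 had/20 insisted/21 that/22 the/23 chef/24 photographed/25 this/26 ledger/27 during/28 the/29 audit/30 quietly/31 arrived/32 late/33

The gap at 16 is the subject of "assumed", inside a relative clause.
The relative pronoun is "who" (word 5); it is bound by the head noun immediately before it.
Its filler is the head noun "critic", at word 4.

4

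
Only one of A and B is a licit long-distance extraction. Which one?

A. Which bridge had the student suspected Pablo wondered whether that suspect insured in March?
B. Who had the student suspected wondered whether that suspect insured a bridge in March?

In A, the wh-phrase is extracted from inside a wh-island (introduced by "whether"), which blocks movement.
In B, the extraction path crosses only that-complement boundaries, which are transparent.
So B is grammatical.

B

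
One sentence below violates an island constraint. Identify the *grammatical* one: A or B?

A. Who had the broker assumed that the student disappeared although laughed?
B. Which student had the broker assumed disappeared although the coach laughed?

In A, the wh-phrase is extracted from inside an adjunct island (introduced by "although"), which blocks movement.
In B, the extraction path crosses only that-complement boundaries, which are transparent.
So B is grammatical.

B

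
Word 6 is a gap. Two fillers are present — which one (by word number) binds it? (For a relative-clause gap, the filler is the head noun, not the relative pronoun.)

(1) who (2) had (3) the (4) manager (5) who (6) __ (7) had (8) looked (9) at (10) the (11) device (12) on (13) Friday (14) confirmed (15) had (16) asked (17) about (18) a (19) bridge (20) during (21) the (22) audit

The marked gap is inside the relative clause, the subject of "looked".
Its filler is the head noun "manager" (via "who"), at word 4.
(The other dependency links word 1 to a gap after word 14.)

4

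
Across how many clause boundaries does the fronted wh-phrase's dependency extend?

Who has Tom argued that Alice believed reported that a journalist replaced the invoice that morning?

"who" is extracted from the subject of "reported".
Boundaries crossed, outermost first: [that], [Ø] — 2 in total.

2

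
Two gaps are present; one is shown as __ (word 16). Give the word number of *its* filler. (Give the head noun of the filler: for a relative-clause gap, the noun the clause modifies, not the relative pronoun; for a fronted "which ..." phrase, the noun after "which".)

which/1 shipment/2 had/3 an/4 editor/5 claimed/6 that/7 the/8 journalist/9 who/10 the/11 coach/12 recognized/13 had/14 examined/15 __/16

The marked gap is the direct object of "examined".
Its filler is the fronted wh-phrase "which shipment", at word 2.
(The other dependency links word 9 to a gap after word 13.)

2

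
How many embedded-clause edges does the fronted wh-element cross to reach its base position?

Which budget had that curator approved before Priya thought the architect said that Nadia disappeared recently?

"which budget" originates inside the matrix clause — no clause boundary is crossed.

0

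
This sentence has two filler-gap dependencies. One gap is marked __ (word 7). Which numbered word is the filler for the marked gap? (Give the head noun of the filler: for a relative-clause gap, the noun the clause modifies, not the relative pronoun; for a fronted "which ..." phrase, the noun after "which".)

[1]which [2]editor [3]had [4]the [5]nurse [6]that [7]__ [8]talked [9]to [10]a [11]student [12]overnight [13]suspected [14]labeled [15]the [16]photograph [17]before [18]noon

5

The marked gap is inside the relative clause, the subject of "talked".
Its filler is the head noun "nurse" (via "that"), at word 5.
(The other dependency links word 2 to a gap after word 13.)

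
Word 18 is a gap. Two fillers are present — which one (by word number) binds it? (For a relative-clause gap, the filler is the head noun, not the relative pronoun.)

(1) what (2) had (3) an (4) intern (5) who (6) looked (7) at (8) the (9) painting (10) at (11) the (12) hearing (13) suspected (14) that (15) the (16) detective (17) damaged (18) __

1

The marked gap is the direct object of "damaged".
Its filler is the fronted wh-phrase "what", at word 1.
(The other dependency links word 4 to a gap after word 5.)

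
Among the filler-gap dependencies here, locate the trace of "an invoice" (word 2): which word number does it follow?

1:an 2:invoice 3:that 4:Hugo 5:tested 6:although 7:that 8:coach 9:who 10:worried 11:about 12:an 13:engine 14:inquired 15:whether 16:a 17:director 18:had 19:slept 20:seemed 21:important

The displaced element is "an invoice" (word 2).
It functions as the direct object of "tested", so the gap sits immediately after word 5 ("tested").
Base order: Hugo tested an invoice although that coach who worried about an engine inquired whether a director had slept.

5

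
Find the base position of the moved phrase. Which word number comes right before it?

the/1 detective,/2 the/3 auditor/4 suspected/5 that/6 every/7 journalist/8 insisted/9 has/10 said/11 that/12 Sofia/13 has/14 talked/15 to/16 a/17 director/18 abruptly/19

9

The displaced element is "the detective" (word 2).
It is linked across 2 clause boundaries (that → Ø).
It functions as the subject of "said", so the gap sits immediately after word 9 ("insisted").
Base order: The auditor suspected that every journalist insisted that the detective has said that Sofia has talked to a director abruptly.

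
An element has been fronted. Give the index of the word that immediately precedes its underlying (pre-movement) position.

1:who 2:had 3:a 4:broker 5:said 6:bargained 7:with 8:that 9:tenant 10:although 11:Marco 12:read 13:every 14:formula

5

The displaced element is "who" (word 1).
It is linked across 1 clause boundary (Ø).
It functions as the subject of "bargained", so the gap sits immediately after word 5 ("said").
Base order: A broker had said that who bargained with that tenant although Marco read every formula.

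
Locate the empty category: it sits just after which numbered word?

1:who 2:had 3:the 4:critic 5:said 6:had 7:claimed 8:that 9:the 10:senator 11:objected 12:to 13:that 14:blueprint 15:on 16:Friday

The displaced element is "who" (word 1).
It is linked across 1 clause boundary (Ø).
It functions as the subject of "claimed", so the gap sits immediately after word 5 ("said").
Base order: The critic had said that who had claimed that the senator objected to that blueprint on Friday.

5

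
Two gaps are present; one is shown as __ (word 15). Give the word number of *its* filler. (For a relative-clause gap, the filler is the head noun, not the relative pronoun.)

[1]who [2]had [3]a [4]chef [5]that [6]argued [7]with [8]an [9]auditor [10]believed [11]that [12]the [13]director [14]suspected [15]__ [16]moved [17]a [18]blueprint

The marked gap is the subject of "moved".
Its filler is the fronted wh-phrase "who", at word 1.
(The other dependency links word 4 to a gap after word 5.)

1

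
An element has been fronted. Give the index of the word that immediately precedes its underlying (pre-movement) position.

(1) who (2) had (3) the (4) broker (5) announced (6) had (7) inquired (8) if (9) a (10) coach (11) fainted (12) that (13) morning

The displaced element is "who" (word 1).
It is linked across 1 clause boundary (Ø).
It functions as the subject of "inquired", so the gap sits immediately after word 5 ("announced").
Base order: The broker had announced who had inquired if a coach fainted that morning.

5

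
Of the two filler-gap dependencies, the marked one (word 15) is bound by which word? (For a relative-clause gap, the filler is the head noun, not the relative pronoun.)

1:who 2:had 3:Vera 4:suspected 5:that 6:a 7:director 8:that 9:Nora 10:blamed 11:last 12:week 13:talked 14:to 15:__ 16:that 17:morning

The marked gap is the object of the preposition "to" of "talked".
Its filler is the fronted wh-phrase "who", at word 1.
(The other dependency links word 7 to a gap after word 10.)

1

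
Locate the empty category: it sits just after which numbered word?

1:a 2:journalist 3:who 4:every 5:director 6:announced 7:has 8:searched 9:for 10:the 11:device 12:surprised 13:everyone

The displaced element is "a journalist" (word 2).
It is linked across 1 clause boundary (Ø).
It functions as the subject of "searched", so the gap sits immediately after word 6 ("announced").
Base order: Every director announced that a journalist has searched for the device.

6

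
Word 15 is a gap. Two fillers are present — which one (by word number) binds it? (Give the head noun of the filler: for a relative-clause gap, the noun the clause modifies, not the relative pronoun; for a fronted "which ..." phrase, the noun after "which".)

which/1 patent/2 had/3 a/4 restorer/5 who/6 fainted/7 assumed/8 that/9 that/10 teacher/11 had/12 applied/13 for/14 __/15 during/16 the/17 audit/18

2

The marked gap is the object of the preposition "for" of "applied".
Its filler is the fronted wh-phrase "which patent", at word 2.
(The other dependency links word 5 to a gap after word 6.)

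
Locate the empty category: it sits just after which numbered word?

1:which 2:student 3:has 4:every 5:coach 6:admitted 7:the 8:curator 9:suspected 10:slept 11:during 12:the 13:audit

The displaced element is "which student" (word 2).
It is linked across 2 clause boundaries (Ø → Ø).
It functions as the subject of "slept", so the gap sits immediately after word 9 ("suspected").
Base order: Every coach has admitted the curator suspected that which student slept during the audit.

9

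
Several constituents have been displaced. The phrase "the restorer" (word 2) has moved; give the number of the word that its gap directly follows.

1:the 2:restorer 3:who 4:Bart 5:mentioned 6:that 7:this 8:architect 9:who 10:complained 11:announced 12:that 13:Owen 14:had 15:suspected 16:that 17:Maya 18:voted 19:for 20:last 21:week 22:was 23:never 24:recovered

The displaced element is "the restorer" (word 2).
It is linked across 3 clause boundaries (that → that → that).
It functions as the object of the preposition "for" of "voted", so the gap sits immediately after word 19 ("for").
Base order: Bart mentioned that this architect who complained announced that Owen had suspected that Maya voted for the restorer last week.

19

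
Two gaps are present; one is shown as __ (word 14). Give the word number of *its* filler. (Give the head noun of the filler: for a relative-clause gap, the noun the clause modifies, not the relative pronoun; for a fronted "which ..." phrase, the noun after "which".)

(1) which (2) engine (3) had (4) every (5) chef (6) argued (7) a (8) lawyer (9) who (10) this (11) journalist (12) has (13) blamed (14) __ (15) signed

8

The marked gap is inside the relative clause, the direct object of "blamed".
Its filler is the head noun "lawyer" (via "who"), at word 8.
(The other dependency links word 2 to a gap after word 15.)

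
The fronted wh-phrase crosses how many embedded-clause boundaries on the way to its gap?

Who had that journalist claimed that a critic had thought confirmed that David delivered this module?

2

"who" is extracted from the subject of "confirmed".
Boundaries crossed, outermost first: [that], [Ø] — 2 in total.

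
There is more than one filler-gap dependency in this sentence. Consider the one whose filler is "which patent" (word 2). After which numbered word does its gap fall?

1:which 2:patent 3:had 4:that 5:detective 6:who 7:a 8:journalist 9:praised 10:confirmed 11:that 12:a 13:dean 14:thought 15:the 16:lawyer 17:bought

17

The displaced element is "which patent" (word 2).
It is linked across 2 clause boundaries (that → Ø).
It functions as the direct object of "bought", so the gap sits immediately after word 17 ("bought").
Base order: That detective who a journalist praised had confirmed that a dean thought the lawyer bought which patent.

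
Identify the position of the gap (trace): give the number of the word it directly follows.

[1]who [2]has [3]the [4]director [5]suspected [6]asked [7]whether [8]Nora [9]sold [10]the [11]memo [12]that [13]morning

The displaced element is "who" (word 1).
It is linked across 1 clause boundary (Ø).
It functions as the subject of "asked", so the gap sits immediately after word 5 ("suspected").
Base order: The director has suspected that who asked whether Nora sold the memo that morning.

5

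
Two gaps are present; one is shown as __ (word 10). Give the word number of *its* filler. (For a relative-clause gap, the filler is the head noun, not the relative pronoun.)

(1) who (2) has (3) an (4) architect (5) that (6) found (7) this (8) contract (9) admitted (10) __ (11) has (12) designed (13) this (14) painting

The marked gap is the subject of "designed".
Its filler is the fronted wh-phrase "who", at word 1.
(The other dependency links word 4 to a gap after word 5.)

1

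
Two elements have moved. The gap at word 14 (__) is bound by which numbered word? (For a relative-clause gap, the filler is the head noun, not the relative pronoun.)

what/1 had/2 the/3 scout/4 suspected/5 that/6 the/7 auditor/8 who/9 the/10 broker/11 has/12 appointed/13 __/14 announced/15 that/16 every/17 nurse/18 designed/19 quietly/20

The marked gap is inside the relative clause, the direct object of "appointed".
Its filler is the head noun "auditor" (via "who"), at word 8.
(The other dependency links word 1 to a gap after word 19.)

8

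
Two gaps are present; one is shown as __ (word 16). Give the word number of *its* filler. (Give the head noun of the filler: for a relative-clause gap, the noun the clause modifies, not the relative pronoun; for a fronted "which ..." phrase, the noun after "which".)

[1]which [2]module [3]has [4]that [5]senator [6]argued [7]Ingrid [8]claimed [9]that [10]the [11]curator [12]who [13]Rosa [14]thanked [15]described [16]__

2

The marked gap is the direct object of "described".
Its filler is the fronted wh-phrase "which module", at word 2.
(The other dependency links word 11 to a gap after word 14.)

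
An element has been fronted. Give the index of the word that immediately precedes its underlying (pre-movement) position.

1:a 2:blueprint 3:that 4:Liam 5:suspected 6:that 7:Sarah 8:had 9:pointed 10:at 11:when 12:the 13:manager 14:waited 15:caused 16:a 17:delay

The displaced element is "a blueprint" (word 2).
It is linked across 1 clause boundary (that).
It functions as the object of the preposition "at" of "pointed", so the gap sits immediately after word 10 ("at").
Base order: Liam suspected that Sarah had pointed at a blueprint when the manager waited.

10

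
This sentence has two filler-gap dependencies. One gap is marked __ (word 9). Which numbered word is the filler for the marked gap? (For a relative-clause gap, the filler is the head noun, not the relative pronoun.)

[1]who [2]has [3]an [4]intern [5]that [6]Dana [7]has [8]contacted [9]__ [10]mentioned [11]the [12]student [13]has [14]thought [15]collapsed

4

The marked gap is inside the relative clause, the direct object of "contacted".
Its filler is the head noun "intern" (via "that"), at word 4.
(The other dependency links word 1 to a gap after word 14.)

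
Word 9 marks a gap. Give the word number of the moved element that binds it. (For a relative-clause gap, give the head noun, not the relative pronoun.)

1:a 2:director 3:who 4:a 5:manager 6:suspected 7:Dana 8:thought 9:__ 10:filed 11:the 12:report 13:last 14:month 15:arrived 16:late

2

The gap at 9 is the subject of "filed", inside a relative clause.
The relative pronoun is "who" (word 3); it is bound by the head noun immediately before it.
Its filler is the head noun "director", at word 2.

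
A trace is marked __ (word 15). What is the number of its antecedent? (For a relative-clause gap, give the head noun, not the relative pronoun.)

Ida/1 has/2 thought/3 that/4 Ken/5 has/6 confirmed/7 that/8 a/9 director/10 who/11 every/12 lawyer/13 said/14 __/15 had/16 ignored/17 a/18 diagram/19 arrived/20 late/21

10

The gap at 15 is the subject of "ignored", inside a relative clause.
The relative pronoun is "who" (word 11); it is bound by the head noun immediately before it.
Its filler is the head noun "director", at word 10.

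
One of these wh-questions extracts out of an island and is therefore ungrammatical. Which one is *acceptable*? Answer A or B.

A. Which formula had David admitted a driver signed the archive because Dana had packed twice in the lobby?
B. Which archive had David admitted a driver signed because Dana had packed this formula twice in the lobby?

In A, the wh-phrase is extracted from inside an adjunct island (introduced by "because"), which blocks movement.
In B, the extraction path crosses only that-complement boundaries, which are transparent.
So B is grammatical.

B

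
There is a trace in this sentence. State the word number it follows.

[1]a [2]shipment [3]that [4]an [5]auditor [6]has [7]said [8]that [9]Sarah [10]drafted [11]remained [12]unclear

The displaced element is "a shipment" (word 2).
It is linked across 1 clause boundary (that).
It functions as the direct object of "drafted", so the gap sits immediately after word 10 ("drafted").
Base order: An auditor has said that Sarah drafted a shipment.

10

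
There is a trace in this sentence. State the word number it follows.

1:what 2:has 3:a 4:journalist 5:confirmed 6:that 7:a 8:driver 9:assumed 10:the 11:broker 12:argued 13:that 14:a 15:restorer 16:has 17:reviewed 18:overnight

The displaced element is "what" (word 1).
It is linked across 3 clause boundaries (that → Ø → that).
It functions as the direct object of "reviewed", so the gap sits immediately after word 17 ("reviewed").
Base order: A journalist has confirmed that a driver assumed the broker argued that a restorer has reviewed what overnight.

17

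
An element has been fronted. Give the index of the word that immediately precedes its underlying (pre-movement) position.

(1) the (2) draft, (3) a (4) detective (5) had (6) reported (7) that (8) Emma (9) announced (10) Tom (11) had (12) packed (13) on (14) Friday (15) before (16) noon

The displaced element is "the draft" (word 2).
It is linked across 2 clause boundaries (that → Ø).
It functions as the direct object of "packed", so the gap sits immediately after word 12 ("packed").
Base order: A detective had reported that Emma announced Tom had packed the draft on Friday before noon.

12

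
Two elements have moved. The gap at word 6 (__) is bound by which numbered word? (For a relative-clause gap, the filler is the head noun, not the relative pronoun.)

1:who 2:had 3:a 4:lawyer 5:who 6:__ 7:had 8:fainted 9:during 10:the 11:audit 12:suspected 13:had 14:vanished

The marked gap is inside the relative clause, the subject of "fainted".
Its filler is the head noun "lawyer" (via "who"), at word 4.
(The other dependency links word 1 to a gap after word 12.)

4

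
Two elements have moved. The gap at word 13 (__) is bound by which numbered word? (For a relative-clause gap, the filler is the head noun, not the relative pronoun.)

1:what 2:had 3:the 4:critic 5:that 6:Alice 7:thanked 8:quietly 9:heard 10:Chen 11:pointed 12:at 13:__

The marked gap is the object of the preposition "at" of "pointed".
Its filler is the fronted wh-phrase "what", at word 1.
(The other dependency links word 4 to a gap after word 7.)

1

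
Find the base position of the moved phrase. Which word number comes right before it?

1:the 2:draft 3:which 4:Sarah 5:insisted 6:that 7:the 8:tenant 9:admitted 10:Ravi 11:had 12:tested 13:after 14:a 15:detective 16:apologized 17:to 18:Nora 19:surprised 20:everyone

The displaced element is "the draft" (word 2).
It is linked across 2 clause boundaries (that → Ø).
It functions as the direct object of "tested", so the gap sits immediately after word 12 ("tested").
Base order: Sarah insisted that the tenant admitted Ravi had tested the draft after a detective apologized to Nora.

12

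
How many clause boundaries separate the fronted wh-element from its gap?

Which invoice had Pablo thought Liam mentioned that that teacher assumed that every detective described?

3

"which invoice" is extracted from the object of "described".
Boundaries crossed, outermost first: [Ø], [that], [that] — 3 in total.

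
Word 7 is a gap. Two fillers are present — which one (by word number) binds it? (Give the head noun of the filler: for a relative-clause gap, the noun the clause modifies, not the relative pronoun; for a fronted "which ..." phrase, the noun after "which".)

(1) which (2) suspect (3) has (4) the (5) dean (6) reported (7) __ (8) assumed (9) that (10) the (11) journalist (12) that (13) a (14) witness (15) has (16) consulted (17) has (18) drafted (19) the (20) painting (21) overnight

The marked gap is the subject of "assumed".
Its filler is the fronted wh-phrase "which suspect", at word 2.
(The other dependency links word 11 to a gap after word 16.)

2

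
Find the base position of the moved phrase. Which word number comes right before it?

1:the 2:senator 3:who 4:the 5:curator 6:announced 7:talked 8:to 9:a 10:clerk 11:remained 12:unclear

The displaced element is "the senator" (word 2).
It is linked across 1 clause boundary (Ø).
It functions as the subject of "talked", so the gap sits immediately after word 6 ("announced").
Base order: The curator announced that the senator talked to a clerk.

6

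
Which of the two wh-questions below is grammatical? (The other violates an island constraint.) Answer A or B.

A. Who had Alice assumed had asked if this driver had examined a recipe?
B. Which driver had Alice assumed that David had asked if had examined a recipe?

In B, the wh-phrase is extracted from inside a wh-island (introduced by "if"), which blocks movement.
In A, the extraction path crosses only that-complement boundaries, which are transparent.
So A is grammatical.

A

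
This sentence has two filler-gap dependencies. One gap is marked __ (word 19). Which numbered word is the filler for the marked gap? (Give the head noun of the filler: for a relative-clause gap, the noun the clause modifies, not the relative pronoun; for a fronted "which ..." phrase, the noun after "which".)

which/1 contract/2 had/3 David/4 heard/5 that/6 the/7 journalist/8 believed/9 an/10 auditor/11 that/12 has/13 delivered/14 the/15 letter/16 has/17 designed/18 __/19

2

The marked gap is the direct object of "designed".
Its filler is the fronted wh-phrase "which contract", at word 2.
(The other dependency links word 11 to a gap after word 12.)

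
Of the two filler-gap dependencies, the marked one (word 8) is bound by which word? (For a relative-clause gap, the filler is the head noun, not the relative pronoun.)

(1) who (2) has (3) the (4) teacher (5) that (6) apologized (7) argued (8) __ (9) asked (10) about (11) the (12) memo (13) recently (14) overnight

The marked gap is the subject of "asked".
Its filler is the fronted wh-phrase "who", at word 1.
(The other dependency links word 4 to a gap after word 5.)

1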